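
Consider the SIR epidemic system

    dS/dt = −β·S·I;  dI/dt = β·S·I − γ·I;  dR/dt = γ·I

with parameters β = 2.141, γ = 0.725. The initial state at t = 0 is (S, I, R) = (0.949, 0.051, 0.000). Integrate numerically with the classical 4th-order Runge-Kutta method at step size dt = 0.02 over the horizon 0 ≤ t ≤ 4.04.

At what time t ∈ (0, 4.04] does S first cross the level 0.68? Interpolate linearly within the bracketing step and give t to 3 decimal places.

t=0.000: state=(0.949, 0.051, 0.000)
step 1 (dt=0.02): k1=(-0.104, 0.067, 0.037), k2=(-0.105, 0.067, 0.037), k3=(-0.105, 0.067, 0.037), k4=(-0.106, 0.068, 0.038); state += dt/6·(k1+2k2+2k3+k4)
t=0.020: state=(0.947, 0.052, 0.001)
t=0.040: state=(0.945, 0.054, 0.002)
t=0.060: state=(0.943, 0.055, 0.002)
continuing one RK4 step at a time; state shown every 10 steps (Δt=0.2):
t=0.200: state=(0.926, 0.066, 0.008)
t=0.400: state=(0.896, 0.084, 0.019)
t=0.600: state=(0.861, 0.106, 0.033)
t=0.800: state=(0.818, 0.132, 0.050)
t=1.000: state=(0.769, 0.160, 0.071)
t=1.200: state=(0.713, 0.190, 0.097)
t=1.300: state=(0.684, 0.205, 0.111)
next step: t=1.320: state=(0.678, 0.208, 0.114) — S has crossed 0.68
linear interpolation between t=1.300 (0.68367) and t=1.320 (0.67764) → t≈1.312

t = 1.312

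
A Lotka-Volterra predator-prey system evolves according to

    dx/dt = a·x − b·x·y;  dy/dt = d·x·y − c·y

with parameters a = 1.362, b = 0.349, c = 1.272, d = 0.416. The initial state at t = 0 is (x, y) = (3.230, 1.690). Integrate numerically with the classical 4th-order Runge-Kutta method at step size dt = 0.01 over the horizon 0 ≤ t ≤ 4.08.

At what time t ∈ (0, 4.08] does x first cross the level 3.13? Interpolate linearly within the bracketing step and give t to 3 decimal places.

t = 2.012

t=0.000: state=(3.230, 1.690)
step 1 (dt=0.01): k1=(2.494, 0.121), k2=(2.503, 0.130), k3=(2.503, 0.130), k4=(2.512, 0.139); state += dt/6·(k1+2k2+2k3+k4)
t=0.010: state=(3.255, 1.691)
t=0.020: state=(3.280, 1.693)
t=0.030: state=(3.306, 1.694)
continuing one RK4 step at a time; state shown every 20 steps (Δt=0.2):
t=0.200: state=(3.763, 1.752)
t=0.400: state=(4.352, 1.903)
t=0.600: state=(4.961, 2.174)
t=0.800: state=(5.518, 2.609)
t=1.000: state=(5.913, 3.260)
t=1.200: state=(6.001, 4.160)
t=1.400: state=(5.677, 5.259)
t=1.600: state=(4.965, 6.362)
t=1.800: state=(4.054, 7.183)
t=2.000: state=(3.177, 7.517)
t=2.010: state=(3.137, 7.521)
next step: t=2.020: state=(3.098, 7.522) — x has crossed 3.13
linear interpolation between t=2.010 (3.13729) and t=2.020 (3.09792) → t≈2.012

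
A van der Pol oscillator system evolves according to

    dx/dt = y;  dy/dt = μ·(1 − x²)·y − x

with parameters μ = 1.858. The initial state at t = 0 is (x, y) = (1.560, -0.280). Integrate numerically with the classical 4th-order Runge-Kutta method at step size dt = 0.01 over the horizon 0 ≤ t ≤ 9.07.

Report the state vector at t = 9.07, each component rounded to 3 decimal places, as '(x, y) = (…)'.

t=0.000: state=(1.560, -0.280)
step 1 (dt=0.01): k1=(-0.280, -0.814), k2=(-0.284, -0.804), k3=(-0.284, -0.804), k4=(-0.288, -0.795); state += dt/6·(k1+2k2+2k3+k4)
t=0.010: state=(1.557, -0.288)
t=0.020: state=(1.554, -0.296)
t=0.030: state=(1.551, -0.304)
continuing one RK4 step at a time; state shown every 50 steps (Δt=0.5):
t=0.500: state=(1.343, -0.564)
t=1.000: state=(0.985, -0.910)
t=1.500: state=(0.332, -1.903)
t=2.000: state=(-1.133, -3.542)
t=2.500: state=(-2.009, -0.185)
t=3.000: state=(-1.920, 0.334)
t=3.500: state=(-1.730, 0.422)
t=4.000: state=(-1.494, 0.529)
t=4.500: state=(-1.184, 0.741)
t=5.000: state=(-0.697, 1.310)
t=5.500: state=(0.340, 3.130)
t=6.000: state=(1.851, 1.446)
t=6.500: state=(1.990, -0.241)
t=7.000: state=(1.825, -0.385)
t=7.500: state=(1.612, -0.472)
t=8.000: state=(1.343, -0.620)
t=8.500: state=(0.961, -0.963)
t=9.000: state=(0.264, -2.048)
t=9.070: state=(0.111, -2.335)

(x, y) = (0.111, -2.335)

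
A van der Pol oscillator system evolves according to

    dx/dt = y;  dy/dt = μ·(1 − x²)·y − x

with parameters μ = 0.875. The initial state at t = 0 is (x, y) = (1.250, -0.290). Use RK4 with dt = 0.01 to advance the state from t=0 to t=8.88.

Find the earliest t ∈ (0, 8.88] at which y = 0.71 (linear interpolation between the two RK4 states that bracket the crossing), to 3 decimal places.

t = 3.243

t=0.000: state=(1.250, -0.290)
step 1 (dt=0.01): k1=(-0.290, -1.107), k2=(-0.296, -1.104), k3=(-0.296, -1.104), k4=(-0.301, -1.101); state += dt/6·(k1+2k2+2k3+k4)
t=0.010: state=(1.247, -0.301)
t=0.020: state=(1.244, -0.312)
t=0.030: state=(1.241, -0.323)
continuing one RK4 step at a time; state shown every 50 steps (Δt=0.5):
t=0.500: state=(0.976, -0.798)
t=1.000: state=(0.438, -1.388)
t=1.500: state=(-0.445, -2.125)
t=2.000: state=(-1.477, -1.622)
t=2.500: state=(-1.881, -0.102)
t=3.000: state=(-1.744, 0.542)
t=3.240: state=(-1.593, 0.708)
next step: t=3.250: state=(-1.586, 0.714) — y has crossed 0.71
linear interpolation between t=3.240 (0.70799) and t=3.250 (0.71438) → t≈3.243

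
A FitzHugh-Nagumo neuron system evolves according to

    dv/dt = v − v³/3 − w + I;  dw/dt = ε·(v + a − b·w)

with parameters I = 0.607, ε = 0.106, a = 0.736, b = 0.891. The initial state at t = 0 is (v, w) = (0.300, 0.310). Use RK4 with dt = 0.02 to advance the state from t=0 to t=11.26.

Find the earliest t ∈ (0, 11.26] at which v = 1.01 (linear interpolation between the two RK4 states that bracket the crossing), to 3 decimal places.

t=0.000: state=(0.300, 0.310)
step 1 (dt=0.02): k1=(0.588, 0.081), k2=(0.593, 0.081), k3=(0.593, 0.081), k4=(0.597, 0.082); state += dt/6·(k1+2k2+2k3+k4)
t=0.020: state=(0.312, 0.312)
t=0.040: state=(0.324, 0.313)
t=0.060: state=(0.336, 0.315)
continuing one RK4 step at a time; state shown every 25 steps (Δt=0.5):
t=0.500: state=(0.651, 0.358)
t=0.920: state=(1.009, 0.412)
next step: t=0.940: state=(1.026, 0.415) — v has crossed 1.01
linear interpolation between t=0.920 (1.00914) and t=0.940 (1.02633) → t≈0.921

t = 0.921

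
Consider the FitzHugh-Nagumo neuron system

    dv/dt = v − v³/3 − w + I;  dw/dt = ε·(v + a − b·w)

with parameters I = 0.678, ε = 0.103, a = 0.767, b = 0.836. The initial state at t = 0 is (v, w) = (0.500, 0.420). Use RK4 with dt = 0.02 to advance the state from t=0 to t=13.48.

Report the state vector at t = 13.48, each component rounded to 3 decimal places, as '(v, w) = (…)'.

(v, w) = (-1.933, 1.174)

t=0.000: state=(0.500, 0.420)
step 1 (dt=0.02): k1=(0.716, 0.094), k2=(0.721, 0.095), k3=(0.721, 0.095), k4=(0.725, 0.096); state += dt/6·(k1+2k2+2k3+k4)
t=0.020: state=(0.514, 0.422)
t=0.040: state=(0.529, 0.424)
t=0.060: state=(0.544, 0.426)
continuing one RK4 step at a time; state shown every 25 steps (Δt=0.5):
t=0.500: state=(0.903, 0.476)
t=1.000: state=(1.305, 0.551)
t=1.500: state=(1.561, 0.639)
t=2.000: state=(1.658, 0.733)
t=2.500: state=(1.668, 0.824)
t=3.000: state=(1.643, 0.912)
t=3.500: state=(1.603, 0.994)
t=4.000: state=(1.558, 1.070)
t=4.500: state=(1.509, 1.141)
t=5.000: state=(1.458, 1.207)
t=5.500: state=(1.405, 1.267)
t=6.000: state=(1.350, 1.321)
t=6.500: state=(1.292, 1.371)
t=7.000: state=(1.230, 1.415)
t=7.500: state=(1.164, 1.455)
t=8.000: state=(1.091, 1.489)
t=8.500: state=(1.010, 1.518)
t=9.000: state=(0.916, 1.541)
t=9.500: state=(0.804, 1.558)
t=10.000: state=(0.662, 1.568)
t=10.500: state=(0.470, 1.570)
t=11.000: state=(0.187, 1.559)
t=11.500: state=(-0.255, 1.531)
t=12.000: state=(-0.913, 1.477)
t=12.500: state=(-1.566, 1.389)
t=13.000: state=(-1.871, 1.281)
t=13.480: state=(-1.933, 1.174)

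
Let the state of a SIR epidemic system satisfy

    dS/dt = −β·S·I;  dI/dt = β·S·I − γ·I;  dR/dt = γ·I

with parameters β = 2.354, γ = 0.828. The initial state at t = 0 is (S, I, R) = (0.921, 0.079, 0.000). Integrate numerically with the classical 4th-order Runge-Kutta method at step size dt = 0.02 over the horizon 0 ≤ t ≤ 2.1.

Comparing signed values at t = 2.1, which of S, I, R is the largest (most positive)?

t=0.000: state=(0.921, 0.079, 0.000)
step 1 (dt=0.02): k1=(-0.171, 0.106, 0.065), k2=(-0.173, 0.107, 0.066), k3=(-0.173, 0.107, 0.066), k4=(-0.175, 0.108, 0.067); state += dt/6·(k1+2k2+2k3+k4)
t=0.020: state=(0.918, 0.081, 0.001)
t=0.040: state=(0.914, 0.083, 0.003)
t=0.060: state=(0.910, 0.086, 0.004)
continuing one RK4 step at a time; state shown every 5 steps (Δt=0.1):
t=0.100: state=(0.903, 0.090, 0.007)
t=0.200: state=(0.883, 0.102, 0.015)
t=0.300: state=(0.860, 0.116, 0.024)
t=0.400: state=(0.836, 0.130, 0.034)
t=0.500: state=(0.809, 0.145, 0.046)
t=0.600: state=(0.780, 0.161, 0.058)
t=0.700: state=(0.750, 0.178, 0.072)
t=0.800: state=(0.718, 0.195, 0.088)
t=0.900: state=(0.684, 0.211, 0.104)
t=1.000: state=(0.650, 0.227, 0.123)
t=1.100: state=(0.615, 0.243, 0.142)
t=1.200: state=(0.580, 0.257, 0.163)
t=1.300: state=(0.545, 0.271, 0.185)
t=1.400: state=(0.510, 0.282, 0.208)
t=1.500: state=(0.477, 0.292, 0.231)
t=1.600: state=(0.445, 0.299, 0.256)
t=1.700: state=(0.414, 0.305, 0.281)
t=1.800: state=(0.386, 0.308, 0.306)
t=1.900: state=(0.359, 0.310, 0.332)
t=2.000: state=(0.333, 0.309, 0.357)
t=2.100: state=(0.310, 0.307, 0.383)
compare at T: S=0.310, I=0.307, R=0.383

largest component: R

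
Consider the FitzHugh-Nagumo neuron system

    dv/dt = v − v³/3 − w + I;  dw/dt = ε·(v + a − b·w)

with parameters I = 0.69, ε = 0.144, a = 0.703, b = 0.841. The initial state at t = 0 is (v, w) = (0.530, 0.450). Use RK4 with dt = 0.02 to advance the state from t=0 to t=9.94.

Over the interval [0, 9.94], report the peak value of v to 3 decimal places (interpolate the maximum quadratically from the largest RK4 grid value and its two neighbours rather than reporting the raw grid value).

max v = 1.618

t=0.000: state=(0.530, 0.450)
step 1 (dt=0.02): k1=(0.720, 0.123), k2=(0.724, 0.124), k3=(0.724, 0.124), k4=(0.728, 0.125); state += dt/6·(k1+2k2+2k3+k4)
t=0.020: state=(0.544, 0.452)
t=0.040: state=(0.559, 0.455)
t=0.060: state=(0.574, 0.458)
continuing one RK4 step at a time; state shown every 25 steps (Δt=0.5):
t=0.500: state=(0.927, 0.523)
t=1.000: state=(1.305, 0.620)
t=1.500: state=(1.534, 0.733)
t=2.000: state=(1.613, 0.850)
t=2.500: state=(1.610, 0.962)
t=3.000: state=(1.571, 1.066)
t=3.500: state=(1.517, 1.160)
t=4.000: state=(1.456, 1.245)
t=4.500: state=(1.390, 1.320)
t=5.000: state=(1.320, 1.387)
t=5.500: state=(1.246, 1.444)
t=6.000: state=(1.167, 1.492)
t=6.500: state=(1.080, 1.532)
t=7.000: state=(0.983, 1.564)
t=7.500: state=(0.871, 1.586)
t=8.000: state=(0.735, 1.598)
t=8.500: state=(0.559, 1.598)
t=9.000: state=(0.313, 1.585)
t=9.500: state=(-0.057, 1.550)
t=9.940: state=(-0.544, 1.495)
largest grid value and its neighbours: v(2.180)=1.61810, v(2.200)=1.61815, v(2.220)=1.61811
parabola through these three points peaks at t≈2.201 with v≈1.61815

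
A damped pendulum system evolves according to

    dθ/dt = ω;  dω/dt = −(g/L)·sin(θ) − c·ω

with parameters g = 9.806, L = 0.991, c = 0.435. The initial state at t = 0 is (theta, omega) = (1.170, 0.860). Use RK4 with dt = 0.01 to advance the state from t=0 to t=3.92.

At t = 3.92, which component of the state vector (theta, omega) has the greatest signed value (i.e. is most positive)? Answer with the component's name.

t=0.000: state=(1.170, 0.860)
step 1 (dt=0.01): k1=(0.860, -9.485), k2=(0.813, -9.481), k3=(0.813, -9.480), k4=(0.765, -9.475); state += dt/6·(k1+2k2+2k3+k4)
t=0.010: state=(1.178, 0.765)
t=0.020: state=(1.185, 0.671)
t=0.030: state=(1.192, 0.576)
continuing one RK4 step at a time; state shown every 20 steps (Δt=0.2):
t=0.200: state=(1.156, -0.973)
t=0.400: state=(0.802, -2.480)
t=0.600: state=(0.216, -3.197)
t=0.800: state=(-0.397, -2.740)
t=1.000: state=(-0.820, -1.397)
t=1.200: state=(-0.938, 0.211)
t=1.400: state=(-0.748, 1.634)
t=1.600: state=(-0.323, 2.476)
t=1.800: state=(0.180, 2.395)
t=2.000: state=(0.577, 1.467)
t=2.200: state=(0.741, 0.151)
t=2.400: state=(0.642, -1.099)
t=2.600: state=(0.331, -1.909)
t=2.800: state=(-0.072, -1.989)
t=3.000: state=(-0.416, -1.344)
t=3.200: state=(-0.583, -0.294)
t=3.400: state=(-0.533, 0.761)
t=3.600: state=(-0.301, 1.481)
t=3.800: state=(0.020, 1.622)
t=3.920: state=(0.204, 1.407)
compare at T: theta=0.204, omega=1.407

largest component: omega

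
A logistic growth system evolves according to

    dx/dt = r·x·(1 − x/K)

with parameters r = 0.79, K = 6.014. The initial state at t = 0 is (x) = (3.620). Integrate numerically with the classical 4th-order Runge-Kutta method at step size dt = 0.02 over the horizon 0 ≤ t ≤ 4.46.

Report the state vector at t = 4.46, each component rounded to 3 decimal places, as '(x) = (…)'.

t=0.000: state=(3.620)
step 1 (dt=0.02): k1=(1.138), k2=(1.137), k3=(1.137), k4=(1.135); state += dt/6·(k1+2k2+2k3+k4)
t=0.020: state=(3.643)
t=0.040: state=(3.665)
t=0.060: state=(3.688)
continuing one RK4 step at a time; state shown every 10 steps (Δt=0.2):
t=0.200: state=(3.844)
t=0.400: state=(4.058)
t=0.600: state=(4.260)
t=0.800: state=(4.450)
t=1.000: state=(4.626)
t=1.200: state=(4.787)
t=1.400: state=(4.934)
t=1.600: state=(5.067)
t=1.800: state=(5.187)
t=2.000: state=(5.293)
t=2.200: state=(5.387)
t=2.400: state=(5.471)
t=2.600: state=(5.544)
t=2.800: state=(5.608)
t=3.000: state=(5.664)
t=3.200: state=(5.712)
t=3.400: state=(5.755)
t=3.600: state=(5.791)
t=3.800: state=(5.823)
t=4.000: state=(5.850)
t=4.200: state=(5.873)
t=4.400: state=(5.893)
t=4.460: state=(5.899)

(x) = (5.899)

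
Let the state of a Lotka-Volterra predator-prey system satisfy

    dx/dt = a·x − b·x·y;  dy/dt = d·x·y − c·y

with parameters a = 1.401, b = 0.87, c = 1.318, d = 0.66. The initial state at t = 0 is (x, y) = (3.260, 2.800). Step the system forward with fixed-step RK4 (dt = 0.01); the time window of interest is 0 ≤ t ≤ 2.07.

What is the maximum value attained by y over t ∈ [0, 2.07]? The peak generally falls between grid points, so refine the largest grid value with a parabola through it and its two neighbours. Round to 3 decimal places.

max y = 3.261

t=0.000: state=(3.260, 2.800)
step 1 (dt=0.01): k1=(-3.374, 2.334), k2=(-3.390, 2.313), k3=(-3.389, 2.312), k4=(-3.404, 2.290); state += dt/6·(k1+2k2+2k3+k4)
t=0.010: state=(3.226, 2.823)
t=0.020: state=(3.192, 2.846)
t=0.030: state=(3.158, 2.868)
continuing one RK4 step at a time; state shown every 10 steps (Δt=0.1):
t=0.100: state=(2.912, 3.009)
t=0.200: state=(2.560, 3.159)
t=0.300: state=(2.228, 3.243)
t=0.400: state=(1.931, 3.260)
t=0.500: state=(1.675, 3.217)
t=0.600: state=(1.462, 3.127)
t=0.700: state=(1.288, 3.001)
t=0.800: state=(1.149, 2.850)
t=0.900: state=(1.039, 2.684)
t=1.000: state=(0.953, 2.513)
t=1.100: state=(0.888, 2.340)
t=1.200: state=(0.839, 2.171)
t=1.300: state=(0.805, 2.009)
t=1.400: state=(0.783, 1.856)
t=1.500: state=(0.771, 1.712)
t=1.600: state=(0.769, 1.579)
t=1.700: state=(0.775, 1.456)
t=1.800: state=(0.790, 1.344)
t=1.900: state=(0.812, 1.242)
t=2.000: state=(0.842, 1.149)
t=2.070: state=(0.867, 1.090)
largest grid value and its neighbours: y(0.370)=3.26113, y(0.380)=3.26123, y(0.390)=3.26071
parabola through these three points peaks at t≈0.377 with y≈3.26126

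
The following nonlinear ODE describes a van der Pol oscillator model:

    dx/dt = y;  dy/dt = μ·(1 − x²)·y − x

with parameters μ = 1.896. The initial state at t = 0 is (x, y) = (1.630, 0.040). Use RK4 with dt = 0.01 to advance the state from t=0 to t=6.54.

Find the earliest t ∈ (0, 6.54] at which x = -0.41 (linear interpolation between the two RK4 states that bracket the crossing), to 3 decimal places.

t = 2.123

t=0.000: state=(1.630, 0.040)
step 1 (dt=0.01): k1=(0.040, -1.756), k2=(0.031, -1.728), k3=(0.031, -1.729), k4=(0.023, -1.702); state += dt/6·(k1+2k2+2k3+k4)
t=0.010: state=(1.630, 0.023)
t=0.020: state=(1.630, 0.006)
t=0.030: state=(1.630, -0.010)
continuing one RK4 step at a time; state shown every 25 steps (Δt=0.25):
t=0.250: state=(1.597, -0.265)
t=0.500: state=(1.510, -0.420)
t=0.750: state=(1.390, -0.533)
t=1.000: state=(1.242, -0.657)
t=1.250: state=(1.058, -0.831)
t=1.500: state=(0.817, -1.120)
t=1.750: state=(0.478, -1.652)
t=2.000: state=(-0.047, -2.638)
t=2.120: state=(-0.400, -3.240)
next step: t=2.130: state=(-0.433, -3.287) — x has crossed -0.41
linear interpolation between t=2.120 (-0.40022) and t=2.130 (-0.43286) → t≈2.123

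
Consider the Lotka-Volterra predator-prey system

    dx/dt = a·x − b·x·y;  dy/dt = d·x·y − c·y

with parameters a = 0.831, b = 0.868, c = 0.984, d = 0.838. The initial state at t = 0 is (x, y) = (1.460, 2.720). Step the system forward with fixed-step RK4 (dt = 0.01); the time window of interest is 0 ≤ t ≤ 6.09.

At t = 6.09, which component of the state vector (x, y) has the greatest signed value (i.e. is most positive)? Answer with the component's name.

largest component: x

t=0.000: state=(1.460, 2.720)
step 1 (dt=0.01): k1=(-2.234, 0.651), k2=(-2.221, 0.627), k3=(-2.221, 0.627), k4=(-2.208, 0.602); state += dt/6·(k1+2k2+2k3+k4)
t=0.010: state=(1.438, 2.726)
t=0.020: state=(1.416, 2.732)
t=0.030: state=(1.394, 2.737)
continuing one RK4 step at a time; state shown every 20 steps (Δt=0.2):
t=0.200: state=(1.069, 2.757)
t=0.400: state=(0.789, 2.642)
t=0.600: state=(0.599, 2.435)
t=0.800: state=(0.473, 2.186)
t=1.000: state=(0.391, 1.930)
t=1.200: state=(0.337, 1.684)
t=1.400: state=(0.303, 1.459)
t=1.600: state=(0.283, 1.259)
t=1.800: state=(0.273, 1.083)
t=2.000: state=(0.271, 0.931)
t=2.200: state=(0.275, 0.800)
t=2.400: state=(0.285, 0.689)
t=2.600: state=(0.302, 0.594)
t=2.800: state=(0.324, 0.514)
t=3.000: state=(0.351, 0.447)
t=3.200: state=(0.386, 0.391)
t=3.400: state=(0.428, 0.343)
t=3.600: state=(0.477, 0.304)
t=3.800: state=(0.536, 0.272)
t=4.000: state=(0.606, 0.246)
t=4.200: state=(0.686, 0.225)
t=4.400: state=(0.781, 0.209)
t=4.600: state=(0.890, 0.197)
t=4.800: state=(1.016, 0.190)
t=5.000: state=(1.161, 0.187)
t=5.200: state=(1.327, 0.189)
t=5.400: state=(1.516, 0.197)
t=5.600: state=(1.727, 0.213)
t=5.800: state=(1.962, 0.238)
t=6.000: state=(2.216, 0.277)
t=6.090: state=(2.334, 0.301)
compare at T: x=2.334, y=0.301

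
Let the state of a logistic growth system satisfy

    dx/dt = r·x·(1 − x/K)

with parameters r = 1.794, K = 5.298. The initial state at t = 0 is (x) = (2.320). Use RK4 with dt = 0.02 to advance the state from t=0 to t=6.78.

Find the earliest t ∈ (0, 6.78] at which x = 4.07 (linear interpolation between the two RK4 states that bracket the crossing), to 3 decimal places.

t = 0.807

t=0.000: state=(2.320)
step 1 (dt=0.02): k1=(2.340), k2=(2.345), k3=(2.345), k4=(2.349); state += dt/6·(k1+2k2+2k3+k4)
t=0.020: state=(2.367)
t=0.040: state=(2.414)
t=0.060: state=(2.461)
continuing one RK4 step at a time; state shown every 25 steps (Δt=0.5):
t=0.500: state=(3.478)
t=0.800: state=(4.058)
next step: t=0.820: state=(4.092) — x has crossed 4.07
linear interpolation between t=0.800 (4.05794) and t=0.820 (4.09169) → t≈0.807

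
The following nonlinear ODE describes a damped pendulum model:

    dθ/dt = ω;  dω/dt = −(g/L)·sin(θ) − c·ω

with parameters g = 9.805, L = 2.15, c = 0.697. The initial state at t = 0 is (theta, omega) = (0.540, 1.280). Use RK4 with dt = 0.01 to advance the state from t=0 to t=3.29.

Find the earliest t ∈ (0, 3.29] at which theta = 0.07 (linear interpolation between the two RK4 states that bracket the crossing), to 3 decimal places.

t=0.000: state=(0.540, 1.280)
step 1 (dt=0.01): k1=(1.280, -3.237), k2=(1.264, -3.251), k3=(1.264, -3.250), k4=(1.247, -3.263); state += dt/6·(k1+2k2+2k3+k4)
t=0.010: state=(0.553, 1.247)
t=0.020: state=(0.565, 1.215)
t=0.030: state=(0.577, 1.182)
continuing one RK4 step at a time; state shown every 20 steps (Δt=0.2):
t=0.200: state=(0.729, 0.600)
t=0.400: state=(0.781, -0.068)
t=0.600: state=(0.708, -0.642)
t=0.800: state=(0.535, -1.056)
t=1.000: state=(0.299, -1.264)
t=1.170: state=(0.082, -1.259)
next step: t=1.180: state=(0.070, -1.254) — theta has crossed 0.07
linear interpolation between t=1.170 (0.08240) and t=1.180 (0.06983) → t≈1.180

t = 1.180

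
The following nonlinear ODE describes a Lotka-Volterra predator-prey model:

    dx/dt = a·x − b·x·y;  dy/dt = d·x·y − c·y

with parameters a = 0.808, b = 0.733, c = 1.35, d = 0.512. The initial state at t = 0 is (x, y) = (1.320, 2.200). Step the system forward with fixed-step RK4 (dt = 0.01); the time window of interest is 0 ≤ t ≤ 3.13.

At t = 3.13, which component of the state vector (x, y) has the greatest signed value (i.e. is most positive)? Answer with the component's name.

t=0.000: state=(1.320, 2.200)
step 1 (dt=0.01): k1=(-1.062, -1.483), k2=(-1.051, -1.484), k3=(-1.051, -1.484), k4=(-1.039, -1.485); state += dt/6·(k1+2k2+2k3+k4)
t=0.010: state=(1.309, 2.185)
t=0.020: state=(1.299, 2.170)
t=0.030: state=(1.289, 2.155)
continuing one RK4 step at a time; state shown every 20 steps (Δt=0.2):
t=0.200: state=(1.149, 1.904)
t=0.400: state=(1.042, 1.626)
t=0.600: state=(0.984, 1.376)
t=0.800: state=(0.960, 1.160)
t=1.000: state=(0.966, 0.977)
t=1.200: state=(0.995, 0.825)
t=1.400: state=(1.046, 0.699)
t=1.600: state=(1.119, 0.596)
t=1.800: state=(1.212, 0.512)
t=2.000: state=(1.329, 0.445)
t=2.200: state=(1.469, 0.392)
t=2.400: state=(1.635, 0.351)
t=2.600: state=(1.830, 0.320)
t=2.800: state=(2.056, 0.298)
t=3.000: state=(2.316, 0.284)
t=3.130: state=(2.504, 0.280)
compare at T: x=2.504, y=0.280

largest component: x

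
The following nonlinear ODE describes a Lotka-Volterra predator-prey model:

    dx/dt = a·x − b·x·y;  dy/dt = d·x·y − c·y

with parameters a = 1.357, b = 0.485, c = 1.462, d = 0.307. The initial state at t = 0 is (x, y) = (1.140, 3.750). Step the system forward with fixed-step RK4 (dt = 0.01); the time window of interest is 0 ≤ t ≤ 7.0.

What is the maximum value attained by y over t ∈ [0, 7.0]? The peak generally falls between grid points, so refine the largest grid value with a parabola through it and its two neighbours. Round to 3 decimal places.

t=0.000: state=(1.140, 3.750)
step 1 (dt=0.01): k1=(-0.526, -4.170), k2=(-0.514, -4.150), k3=(-0.514, -4.150), k4=(-0.501, -4.130); state += dt/6·(k1+2k2+2k3+k4)
t=0.010: state=(1.135, 3.709)
t=0.020: state=(1.130, 3.667)
t=0.030: state=(1.125, 3.627)
continuing one RK4 step at a time; state shown every 25 steps (Δt=0.25):
t=0.250: state=(1.077, 2.831)
t=0.500: state=(1.121, 2.136)
t=0.750: state=(1.255, 1.622)
t=1.000: state=(1.482, 1.249)
t=1.250: state=(1.819, 0.983)
t=1.500: state=(2.294, 0.798)
t=1.750: state=(2.947, 0.676)
t=2.000: state=(3.829, 0.608)
t=2.250: state=(5.002, 0.590)
t=2.500: state=(6.524, 0.636)
t=2.750: state=(8.416, 0.781)
t=3.000: state=(10.557, 1.122)
t=3.250: state=(12.424, 1.889)
t=3.500: state=(12.718, 3.495)
t=3.750: state=(10.117, 5.932)
t=4.000: state=(6.125, 7.662)
t=4.250: state=(3.360, 7.567)
t=4.500: state=(2.011, 6.409)
t=4.750: state=(1.410, 5.055)
t=5.000: state=(1.155, 3.864)
t=5.250: state=(1.078, 2.918)
t=5.500: state=(1.112, 2.201)
t=5.750: state=(1.236, 1.670)
t=6.000: state=(1.453, 1.284)
t=6.250: state=(1.777, 1.008)
t=6.500: state=(2.235, 0.815)
t=6.750: state=(2.866, 0.687)
t=7.000: state=(3.721, 0.613)
largest grid value and its neighbours: y(4.090)=7.82201, y(4.100)=7.82464, y(4.110)=7.82445
parabola through these three points peaks at t≈4.104 with y≈7.82491

max y = 7.825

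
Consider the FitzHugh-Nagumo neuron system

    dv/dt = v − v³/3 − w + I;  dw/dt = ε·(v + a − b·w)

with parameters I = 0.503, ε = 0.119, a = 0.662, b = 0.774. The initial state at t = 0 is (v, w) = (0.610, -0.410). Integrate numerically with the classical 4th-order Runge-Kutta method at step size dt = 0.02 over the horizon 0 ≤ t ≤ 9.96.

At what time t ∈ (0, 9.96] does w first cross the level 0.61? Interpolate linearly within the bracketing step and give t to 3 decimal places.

t = 3.749

t=0.000: state=(0.610, -0.410)
step 1 (dt=0.02): k1=(1.447, 0.189), k2=(1.454, 0.191), k3=(1.454, 0.191), k4=(1.461, 0.192); state += dt/6·(k1+2k2+2k3+k4)
t=0.020: state=(0.639, -0.406)
t=0.040: state=(0.668, -0.402)
t=0.060: state=(0.698, -0.398)
continuing one RK4 step at a time; state shown every 25 steps (Δt=0.5):
t=0.500: state=(1.350, -0.296)
t=1.000: state=(1.806, -0.150)
t=1.500: state=(1.922, 0.005)
t=2.000: state=(1.911, 0.155)
t=2.500: state=(1.868, 0.296)
t=3.000: state=(1.816, 0.429)
t=3.500: state=(1.762, 0.552)
t=3.740: state=(1.735, 0.608)
next step: t=3.760: state=(1.733, 0.612) — w has crossed 0.61
linear interpolation between t=3.740 (0.60791) and t=3.760 (0.61248) → t≈3.749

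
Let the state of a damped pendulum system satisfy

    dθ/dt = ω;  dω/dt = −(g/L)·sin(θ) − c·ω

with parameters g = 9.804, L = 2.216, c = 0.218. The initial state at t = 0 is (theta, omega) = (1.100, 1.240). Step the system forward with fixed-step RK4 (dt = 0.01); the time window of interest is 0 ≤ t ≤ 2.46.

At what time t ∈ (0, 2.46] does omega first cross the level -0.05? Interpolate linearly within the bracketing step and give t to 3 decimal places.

t = 0.301

t=0.000: state=(1.100, 1.240)
step 1 (dt=0.01): k1=(1.240, -4.213), k2=(1.219, -4.221), k3=(1.219, -4.221), k4=(1.198, -4.228); state += dt/6·(k1+2k2+2k3+k4)
t=0.010: state=(1.112, 1.198)
t=0.020: state=(1.124, 1.155)
t=0.030: state=(1.135, 1.113)
continuing one RK4 step at a time; state shown every 10 steps (Δt=0.1):
t=0.100: state=(1.203, 0.813)
t=0.200: state=(1.262, 0.382)
t=0.300: state=(1.279, -0.045)
next step: t=0.310: state=(1.279, -0.087) — omega has crossed -0.05
linear interpolation between t=0.300 (-0.04457) and t=0.310 (-0.08680) → t≈0.301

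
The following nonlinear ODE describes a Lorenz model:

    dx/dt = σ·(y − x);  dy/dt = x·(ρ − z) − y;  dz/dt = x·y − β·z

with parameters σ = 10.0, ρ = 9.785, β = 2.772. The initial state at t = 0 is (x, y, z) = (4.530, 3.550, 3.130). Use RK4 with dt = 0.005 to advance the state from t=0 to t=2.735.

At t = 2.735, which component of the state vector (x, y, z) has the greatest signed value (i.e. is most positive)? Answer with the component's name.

t=0.000: state=(4.530, 3.550, 3.130)
step 1 (dt=0.005): k1=(-9.800, 26.597, 7.405), k2=(-8.890, 26.284, 7.566), k3=(-8.921, 26.298, 7.570), k4=(-8.039, 25.999, 7.732); state += dt/6·(k1+2k2+2k3+k4)
t=0.005: state=(4.485, 3.681, 3.168)
t=0.010: state=(4.449, 3.810, 3.207)
t=0.015: state=(4.421, 3.936, 3.248)
continuing one RK4 step at a time; state shown every 20 steps (Δt=0.1):
t=0.100: state=(4.781, 5.840, 4.260)
t=0.200: state=(6.133, 7.585, 6.495)
t=0.300: state=(7.285, 7.941, 9.641)
t=0.400: state=(7.192, 6.349, 11.962)
t=0.500: state=(5.856, 4.237, 12.068)
t=0.600: state=(4.330, 3.022, 10.703)
t=0.700: state=(3.349, 2.698, 9.033)
t=0.800: state=(2.988, 2.886, 7.597)
t=0.900: state=(3.097, 3.398, 6.582)
t=1.000: state=(3.562, 4.179, 6.087)
t=1.100: state=(4.305, 5.155, 6.225)
t=1.200: state=(5.201, 6.099, 7.085)
t=1.300: state=(5.982, 6.579, 8.527)
t=1.400: state=(6.278, 6.240, 9.961)
t=1.500: state=(5.921, 5.293, 10.647)
t=1.600: state=(5.167, 4.366, 10.389)
t=1.700: state=(4.447, 3.849, 9.568)
t=1.800: state=(4.016, 3.758, 8.632)
t=1.900: state=(3.923, 3.986, 7.869)
t=2.000: state=(4.119, 4.433, 7.436)
t=2.100: state=(4.521, 4.994, 7.418)
t=2.200: state=(5.018, 5.513, 7.826)
t=2.300: state=(5.450, 5.790, 8.543)
t=2.400: state=(5.648, 5.690, 9.286)
t=2.500: state=(5.533, 5.276, 9.730)
t=2.600: state=(5.187, 4.784, 9.725)
t=2.700: state=(4.792, 4.433, 9.364)
t=2.735: state=(4.675, 4.363, 9.192)
compare at T: x=4.675, y=4.363, z=9.192

largest component: z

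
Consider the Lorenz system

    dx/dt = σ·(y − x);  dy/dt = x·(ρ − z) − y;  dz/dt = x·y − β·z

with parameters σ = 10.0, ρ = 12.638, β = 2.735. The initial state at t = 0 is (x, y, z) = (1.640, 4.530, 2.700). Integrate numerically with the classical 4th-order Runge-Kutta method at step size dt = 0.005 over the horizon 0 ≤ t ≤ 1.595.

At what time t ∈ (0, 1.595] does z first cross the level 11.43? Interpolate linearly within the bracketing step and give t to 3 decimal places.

t=0.000: state=(1.640, 4.530, 2.700)
step 1 (dt=0.005): k1=(28.900, 11.768, 0.045), k2=(28.472, 12.457, 0.422), k3=(28.500, 12.443, 0.418), k4=(28.097, 13.119, 0.795); state += dt/6·(k1+2k2+2k3+k4)
t=0.005: state=(1.782, 4.592, 2.702)
t=0.010: state=(1.921, 4.661, 2.708)
t=0.015: state=(2.057, 4.736, 2.718)
continuing one RK4 step at a time; state shown every 20 steps (Δt=0.1):
t=0.100: state=(4.204, 6.805, 3.554)
t=0.200: state=(7.087, 10.150, 7.022)
t=0.265: state=(8.931, 11.316, 11.130)
next step: t=0.270: state=(9.048, 11.320, 11.484) — z has crossed 11.43
linear interpolation between t=0.265 (11.12970) and t=0.270 (11.48388) → t≈0.269

t = 0.269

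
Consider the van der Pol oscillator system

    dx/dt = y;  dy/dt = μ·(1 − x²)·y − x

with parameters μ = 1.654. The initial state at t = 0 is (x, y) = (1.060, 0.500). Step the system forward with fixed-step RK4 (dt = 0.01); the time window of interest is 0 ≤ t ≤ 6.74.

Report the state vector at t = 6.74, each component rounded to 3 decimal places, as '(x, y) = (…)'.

(x, y) = (1.916, -0.363)

t=0.000: state=(1.060, 0.500)
step 1 (dt=0.01): k1=(0.500, -1.162), k2=(0.494, -1.168), k3=(0.494, -1.168), k4=(0.488, -1.173); state += dt/6·(k1+2k2+2k3+k4)
t=0.010: state=(1.065, 0.488)
t=0.020: state=(1.070, 0.477)
t=0.030: state=(1.074, 0.465)
continuing one RK4 step at a time; state shown every 25 steps (Δt=0.25):
t=0.250: state=(1.147, 0.191)
t=0.500: state=(1.157, -0.104)
t=0.750: state=(1.098, -0.361)
t=1.000: state=(0.978, -0.606)
t=1.250: state=(0.792, -0.894)
t=1.500: state=(0.520, -1.314)
t=1.750: state=(0.113, -1.993)
t=2.000: state=(-0.498, -2.891)
t=2.250: state=(-1.260, -2.897)
t=2.500: state=(-1.797, -1.296)
t=2.750: state=(-1.957, -0.153)
t=3.000: state=(-1.937, 0.242)
t=3.250: state=(-1.857, 0.375)
t=3.500: state=(-1.755, 0.442)
t=3.750: state=(-1.637, 0.501)
t=4.000: state=(-1.503, 0.570)
t=4.250: state=(-1.350, 0.664)
t=4.500: state=(-1.168, 0.802)
t=4.750: state=(-0.942, 1.023)
t=5.000: state=(-0.643, 1.403)
t=5.250: state=(-0.216, 2.080)
t=5.500: state=(0.426, 3.073)
t=5.750: state=(1.252, 3.190)
t=6.000: state=(1.843, 1.403)
t=6.250: state=(2.012, 0.153)
t=6.500: state=(1.991, -0.243)
t=6.740: state=(1.916, -0.363)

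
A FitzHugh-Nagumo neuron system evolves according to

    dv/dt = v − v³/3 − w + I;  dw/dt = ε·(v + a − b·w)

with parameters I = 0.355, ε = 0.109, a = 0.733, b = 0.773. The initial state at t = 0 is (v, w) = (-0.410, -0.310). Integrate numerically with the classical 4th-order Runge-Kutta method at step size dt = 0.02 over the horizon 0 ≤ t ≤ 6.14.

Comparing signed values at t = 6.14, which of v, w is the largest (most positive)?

t=0.000: state=(-0.410, -0.310)
step 1 (dt=0.02): k1=(0.278, 0.061), k2=(0.280, 0.062), k3=(0.280, 0.062), k4=(0.281, 0.062); state += dt/6·(k1+2k2+2k3+k4)
t=0.020: state=(-0.404, -0.309)
t=0.040: state=(-0.399, -0.308)
t=0.060: state=(-0.393, -0.306)
continuing one RK4 step at a time; state shown every 10 steps (Δt=0.2):
t=0.200: state=(-0.351, -0.297)
t=0.400: state=(-0.283, -0.283)
t=0.600: state=(-0.205, -0.268)
t=0.800: state=(-0.114, -0.251)
t=1.000: state=(-0.007, -0.232)
t=1.200: state=(0.120, -0.211)
t=1.400: state=(0.269, -0.188)
t=1.600: state=(0.442, -0.161)
t=1.800: state=(0.639, -0.131)
t=2.000: state=(0.854, -0.097)
t=2.200: state=(1.073, -0.059)
t=2.400: state=(1.277, -0.016)
t=2.600: state=(1.450, 0.029)
t=2.800: state=(1.580, 0.077)
t=3.000: state=(1.668, 0.127)
t=3.200: state=(1.722, 0.178)
t=3.400: state=(1.750, 0.228)
t=3.600: state=(1.761, 0.278)
t=3.800: state=(1.759, 0.327)
t=4.000: state=(1.750, 0.376)
t=4.200: state=(1.737, 0.423)
t=4.400: state=(1.720, 0.469)
t=4.600: state=(1.701, 0.514)
t=4.800: state=(1.681, 0.558)
t=5.000: state=(1.659, 0.600)
t=5.200: state=(1.637, 0.642)
t=5.400: state=(1.614, 0.682)
t=5.600: state=(1.591, 0.721)
t=5.800: state=(1.567, 0.759)
t=6.000: state=(1.543, 0.796)
t=6.140: state=(1.526, 0.821)
compare at T: v=1.526, w=0.821

largest component: v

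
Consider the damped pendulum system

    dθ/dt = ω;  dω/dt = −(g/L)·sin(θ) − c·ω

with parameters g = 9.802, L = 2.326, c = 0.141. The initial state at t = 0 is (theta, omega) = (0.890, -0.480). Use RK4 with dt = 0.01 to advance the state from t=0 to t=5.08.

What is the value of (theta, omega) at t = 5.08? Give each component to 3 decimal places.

(theta, omega) = (-0.417, 0.983)

t=0.000: state=(0.890, -0.480)
step 1 (dt=0.01): k1=(-0.480, -3.207), k2=(-0.496, -3.198), k3=(-0.496, -3.198), k4=(-0.512, -3.189); state += dt/6·(k1+2k2+2k3+k4)
t=0.010: state=(0.885, -0.512)
t=0.020: state=(0.880, -0.544)
t=0.030: state=(0.874, -0.575)
continuing one RK4 step at a time; state shown every 20 steps (Δt=0.2):
t=0.200: state=(0.733, -1.074)
t=0.400: state=(0.470, -1.518)
t=0.600: state=(0.141, -1.727)
t=0.800: state=(-0.201, -1.652)
t=1.000: state=(-0.502, -1.316)
t=1.200: state=(-0.716, -0.799)
t=1.400: state=(-0.816, -0.195)
t=1.600: state=(-0.793, 0.415)
t=1.800: state=(-0.654, 0.959)
t=2.000: state=(-0.419, 1.361)
t=2.200: state=(-0.124, 1.547)
t=2.400: state=(0.182, 1.479)
t=2.600: state=(0.451, 1.175)
t=2.800: state=(0.641, 0.705)
t=3.000: state=(0.728, 0.154)
t=3.200: state=(0.703, -0.401)
t=3.400: state=(0.572, -0.889)
t=3.600: state=(0.356, -1.240)
t=3.800: state=(0.090, -1.390)
t=4.000: state=(-0.184, -1.310)
t=4.200: state=(-0.421, -1.023)
t=4.400: state=(-0.584, -0.589)
t=4.600: state=(-0.652, -0.086)
t=4.800: state=(-0.618, 0.415)
t=5.000: state=(-0.490, 0.845)
t=5.080: state=(-0.417, 0.983)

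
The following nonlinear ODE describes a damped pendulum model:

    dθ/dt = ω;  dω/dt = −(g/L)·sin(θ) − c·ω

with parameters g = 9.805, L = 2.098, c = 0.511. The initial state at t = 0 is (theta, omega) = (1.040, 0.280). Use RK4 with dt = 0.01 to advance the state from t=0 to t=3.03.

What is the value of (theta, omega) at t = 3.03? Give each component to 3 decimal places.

t=0.000: state=(1.040, 0.280)
step 1 (dt=0.01): k1=(0.280, -4.174), k2=(0.259, -4.166), k3=(0.259, -4.166), k4=(0.238, -4.158); state += dt/6·(k1+2k2+2k3+k4)
t=0.010: state=(1.043, 0.238)
t=0.020: state=(1.045, 0.197)
t=0.030: state=(1.047, 0.155)
continuing one RK4 step at a time; state shown every 10 steps (Δt=0.1):
t=0.100: state=(1.047, -0.129)
t=0.200: state=(1.015, -0.514)
t=0.300: state=(0.946, -0.867)
t=0.400: state=(0.843, -1.180)
t=0.500: state=(0.712, -1.441)
t=0.600: state=(0.557, -1.639)
t=0.700: state=(0.386, -1.764)
t=0.800: state=(0.207, -1.809)
t=0.900: state=(0.027, -1.772)
t=1.000: state=(-0.145, -1.656)
t=1.100: state=(-0.302, -1.471)
t=1.200: state=(-0.437, -1.233)
t=1.300: state=(-0.547, -0.955)
t=1.400: state=(-0.628, -0.654)
t=1.500: state=(-0.677, -0.344)
t=1.600: state=(-0.696, -0.037)
t=1.700: state=(-0.685, 0.256)
t=1.800: state=(-0.646, 0.526)
t=1.900: state=(-0.581, 0.762)
t=2.000: state=(-0.495, 0.958)
t=2.100: state=(-0.391, 1.106)
t=2.200: state=(-0.275, 1.200)
t=2.300: state=(-0.153, 1.237)
t=2.400: state=(-0.030, 1.217)
t=2.500: state=(0.088, 1.142)
t=2.600: state=(0.197, 1.020)
t=2.700: state=(0.291, 0.858)
t=2.800: state=(0.368, 0.667)
t=2.900: state=(0.424, 0.458)
t=3.000: state=(0.459, 0.239)
t=3.030: state=(0.465, 0.174)

(theta, omega) = (0.465, 0.174)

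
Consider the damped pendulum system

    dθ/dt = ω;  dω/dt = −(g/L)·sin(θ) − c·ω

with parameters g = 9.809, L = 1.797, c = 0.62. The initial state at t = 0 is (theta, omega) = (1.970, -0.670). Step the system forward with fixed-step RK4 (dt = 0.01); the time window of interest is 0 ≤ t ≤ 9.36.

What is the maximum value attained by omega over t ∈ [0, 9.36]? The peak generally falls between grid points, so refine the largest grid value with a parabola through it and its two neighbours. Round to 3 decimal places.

max omega = 2.042

t=0.000: state=(1.970, -0.670)
step 1 (dt=0.01): k1=(-0.670, -4.614), k2=(-0.693, -4.607), k3=(-0.693, -4.607), k4=(-0.716, -4.600); state += dt/6·(k1+2k2+2k3+k4)
t=0.010: state=(1.963, -0.716)
t=0.020: state=(1.956, -0.762)
t=0.030: state=(1.948, -0.808)
continuing one RK4 step at a time; state shown every 50 steps (Δt=0.5):
t=0.500: state=(1.087, -2.758)
t=1.000: state=(-0.414, -2.630)
t=1.500: state=(-1.127, -0.136)
t=2.000: state=(-0.653, 1.801)
t=2.500: state=(0.310, 1.630)
t=3.000: state=(0.707, -0.107)
t=3.500: state=(0.303, -1.284)
t=4.000: state=(-0.299, -0.868)
t=4.500: state=(-0.434, 0.320)
t=5.000: state=(-0.090, 0.872)
t=5.500: state=(0.255, 0.377)
t=6.000: state=(0.244, -0.375)
t=6.500: state=(-0.017, -0.540)
t=7.000: state=(-0.191, -0.099)
t=7.500: state=(-0.120, 0.327)
t=8.000: state=(0.057, 0.299)
t=8.500: state=(0.127, -0.034)
t=9.000: state=(0.046, -0.243)
t=9.360: state=(-0.038, -0.196)
largest grid value and its neighbours: omega(2.200)=2.04128, omega(2.210)=2.04221, omega(2.220)=2.04205
parabola through these three points peaks at t≈2.214 with omega≈2.04227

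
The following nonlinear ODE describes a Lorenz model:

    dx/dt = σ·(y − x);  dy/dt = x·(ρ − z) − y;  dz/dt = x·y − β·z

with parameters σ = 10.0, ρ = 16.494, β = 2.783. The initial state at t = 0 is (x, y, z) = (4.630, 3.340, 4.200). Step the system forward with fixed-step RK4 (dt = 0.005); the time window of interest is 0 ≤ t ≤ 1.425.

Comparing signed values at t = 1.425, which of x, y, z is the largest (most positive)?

t=0.000: state=(4.630, 3.340, 4.200)
step 1 (dt=0.005): k1=(-12.900, 53.581, 3.776), k2=(-11.238, 53.007, 4.257), k3=(-11.294, 53.054, 4.262), k4=(-9.683, 52.524, 4.741); state += dt/6·(k1+2k2+2k3+k4)
t=0.005: state=(4.574, 3.605, 4.221)
t=0.010: state=(4.533, 3.866, 4.247)
t=0.015: state=(4.507, 4.122, 4.278)
continuing one RK4 step at a time; state shown every 10 steps (Δt=0.05):
t=0.050: state=(4.666, 5.863, 4.641)
t=0.100: state=(5.673, 8.404, 5.756)
t=0.150: state=(7.312, 11.045, 7.973)
t=0.200: state=(9.276, 13.216, 11.700)
t=0.250: state=(11.007, 13.699, 16.696)
t=0.300: state=(11.688, 11.514, 21.381)
t=0.350: state=(10.784, 7.473, 23.662)
t=0.400: state=(8.643, 3.728, 23.104)
t=0.450: state=(6.183, 1.505, 20.970)
t=0.500: state=(4.119, 0.611, 18.481)
t=0.550: state=(2.687, 0.438, 16.156)
t=0.600: state=(1.823, 0.560, 14.107)
t=0.650: state=(1.371, 0.782, 12.323)
t=0.700: state=(1.195, 1.049, 10.776)
t=0.750: state=(1.203, 1.369, 9.443)
t=0.800: state=(1.351, 1.775, 8.309)
t=0.850: state=(1.628, 2.315, 7.372)
t=0.900: state=(2.047, 3.050, 6.643)
t=0.950: state=(2.646, 4.053, 6.169)
t=1.000: state=(3.474, 5.402, 6.042)
t=1.050: state=(4.593, 7.153, 6.440)
t=1.100: state=(6.040, 9.257, 7.648)
t=1.150: state=(7.771, 11.400, 10.014)
t=1.200: state=(9.542, 12.818, 13.685)
t=1.250: state=(10.830, 12.476, 18.053)
t=1.300: state=(11.009, 9.996, 21.557)
t=1.350: state=(9.866, 6.483, 22.806)
t=1.400: state=(7.874, 3.558, 21.894)
t=1.425: state=(6.800, 2.572, 20.961)
compare at T: x=6.800, y=2.572, z=20.961

largest component: z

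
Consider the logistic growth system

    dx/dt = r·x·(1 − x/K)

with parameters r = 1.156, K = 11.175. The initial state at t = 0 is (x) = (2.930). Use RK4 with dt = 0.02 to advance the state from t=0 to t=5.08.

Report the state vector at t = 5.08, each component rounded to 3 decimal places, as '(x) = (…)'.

(x) = (11.087)

t=0.000: state=(2.930)
step 1 (dt=0.02): k1=(2.499), k2=(2.513), k3=(2.513), k4=(2.526); state += dt/6·(k1+2k2+2k3+k4)
t=0.020: state=(2.980)
t=0.040: state=(3.031)
t=0.060: state=(3.082)
continuing one RK4 step at a time; state shown every 10 steps (Δt=0.2):
t=0.200: state=(3.456)
t=0.400: state=(4.031)
t=0.600: state=(4.644)
t=0.800: state=(5.281)
t=1.000: state=(5.926)
t=1.200: state=(6.562)
t=1.400: state=(7.174)
t=1.600: state=(7.746)
t=1.800: state=(8.270)
t=2.000: state=(8.739)
t=2.200: state=(9.151)
t=2.400: state=(9.506)
t=2.600: state=(9.808)
t=2.800: state=(10.062)
t=3.000: state=(10.274)
t=3.200: state=(10.448)
t=3.400: state=(10.590)
t=3.600: state=(10.706)
t=3.800: state=(10.799)
t=4.000: state=(10.875)
t=4.200: state=(10.935)
t=4.400: state=(10.984)
t=4.600: state=(11.023)
t=4.800: state=(11.054)
t=5.000: state=(11.079)
t=5.080: state=(11.087)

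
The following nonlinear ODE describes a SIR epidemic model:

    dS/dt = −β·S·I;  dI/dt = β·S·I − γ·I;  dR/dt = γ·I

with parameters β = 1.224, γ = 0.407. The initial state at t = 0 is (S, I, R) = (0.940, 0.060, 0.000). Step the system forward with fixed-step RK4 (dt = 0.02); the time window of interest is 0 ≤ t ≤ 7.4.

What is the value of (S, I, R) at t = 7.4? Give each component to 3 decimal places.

(S, I, R) = (0.115, 0.186, 0.699)

t=0.000: state=(0.940, 0.060, 0.000)
step 1 (dt=0.02): k1=(-0.069, 0.045, 0.024), k2=(-0.069, 0.045, 0.025), k3=(-0.069, 0.045, 0.025), k4=(-0.070, 0.045, 0.025); state += dt/6·(k1+2k2+2k3+k4)
t=0.020: state=(0.939, 0.061, 0.000)
t=0.040: state=(0.937, 0.062, 0.001)
t=0.060: state=(0.936, 0.063, 0.001)
continuing one RK4 step at a time; state shown every 25 steps (Δt=0.5):
t=0.500: state=(0.899, 0.086, 0.015)
t=1.000: state=(0.845, 0.120, 0.036)
t=1.500: state=(0.776, 0.160, 0.064)
t=2.000: state=(0.693, 0.205, 0.101)
t=2.500: state=(0.603, 0.249, 0.147)
t=3.000: state=(0.512, 0.286, 0.202)
t=3.500: state=(0.426, 0.311, 0.263)
t=4.000: state=(0.351, 0.321, 0.328)
t=4.500: state=(0.288, 0.319, 0.393)
t=5.000: state=(0.238, 0.305, 0.457)
t=5.500: state=(0.199, 0.285, 0.517)
t=6.000: state=(0.168, 0.260, 0.572)
t=6.500: state=(0.145, 0.233, 0.622)
t=7.000: state=(0.126, 0.207, 0.667)
t=7.400: state=(0.115, 0.186, 0.699)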